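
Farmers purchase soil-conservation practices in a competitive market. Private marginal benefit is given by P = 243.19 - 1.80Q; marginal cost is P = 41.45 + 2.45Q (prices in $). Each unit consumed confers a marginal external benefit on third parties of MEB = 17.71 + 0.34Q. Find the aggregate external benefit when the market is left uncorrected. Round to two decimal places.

Market equilibrium (private): 41.45 + 2.45Q = 243.19 - 1.80Q → Q_m = 47.4682.
Total external benefit = ∫₀^{Q_m} (17.71 + 0.34Q) dQ = 17.71×47.4682 + ½×0.34×47.4682² = 1223.7109.

$1223.71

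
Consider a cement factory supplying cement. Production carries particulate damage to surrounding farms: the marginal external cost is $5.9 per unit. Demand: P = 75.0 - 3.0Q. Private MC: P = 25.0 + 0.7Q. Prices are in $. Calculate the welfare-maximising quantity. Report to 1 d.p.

Q* = 11.9

Social marginal cost = private MC + MEC = 30.9 + 0.7Q.
Set SMC = demand: 30.9 + 0.7Q = 75.0 - 3.0Q → Q* = 11.9189.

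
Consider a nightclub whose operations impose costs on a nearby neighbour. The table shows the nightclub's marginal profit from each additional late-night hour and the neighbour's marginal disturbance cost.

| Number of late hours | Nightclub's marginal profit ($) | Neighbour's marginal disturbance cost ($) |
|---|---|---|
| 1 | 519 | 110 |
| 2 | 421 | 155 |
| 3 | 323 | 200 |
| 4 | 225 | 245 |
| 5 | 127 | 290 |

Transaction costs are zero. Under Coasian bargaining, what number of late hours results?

Bargaining reaches the level where marginal profit last exceeds marginal disturbance cost.
That holds through level 3 (323 ≥ 200) but not at 4 (225 < 245).

3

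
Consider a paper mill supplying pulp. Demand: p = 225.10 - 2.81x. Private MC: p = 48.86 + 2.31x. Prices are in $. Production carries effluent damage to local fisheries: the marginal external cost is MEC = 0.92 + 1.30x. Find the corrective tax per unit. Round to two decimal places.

Social marginal cost = private MC + MEC = 49.78 + 3.61x.
Set SMC = demand: 49.78 + 3.61x = 225.10 - 2.81x → x* = 27.3084.
The Pigouvian tax equals MEC at x*: 0.92 + 1.30×27.3084 = 36.4209.

tax = $36.42 per unit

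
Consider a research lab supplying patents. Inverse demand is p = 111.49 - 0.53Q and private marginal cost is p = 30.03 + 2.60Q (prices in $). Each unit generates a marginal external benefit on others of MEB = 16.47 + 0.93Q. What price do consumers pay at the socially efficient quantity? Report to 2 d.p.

Social marginal cost = private MC − MEB = 13.56 + 1.67Q.
Set SMC = demand: 13.56 + 1.67Q = 111.49 - 0.53Q → Q* = 44.5136.
Consumer price on the demand curve at Q*: 111.49 − 0.53×44.5136 = 87.8978.

P = $87.90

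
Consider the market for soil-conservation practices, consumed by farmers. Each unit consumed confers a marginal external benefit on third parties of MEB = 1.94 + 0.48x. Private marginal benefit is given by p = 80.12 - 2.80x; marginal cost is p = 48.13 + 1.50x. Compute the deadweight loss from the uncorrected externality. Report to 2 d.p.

DWL = 3.98

Market equilibrium (private): 48.13 + 1.50x = 80.12 - 2.80x → x_m = 7.4395.
Social marginal benefit = demand + MEB = 82.06 - 2.32x.
Set SMB = MC: 82.06 - 2.32x = 48.13 + 1.50x → x* = 8.8822.
The loss is the area between SMB and MC from x* to x_m; with linear curves that's a triangle of height MEB(x_m).
DWL = ½ × 1.4427 × 5.5110 = 3.9754.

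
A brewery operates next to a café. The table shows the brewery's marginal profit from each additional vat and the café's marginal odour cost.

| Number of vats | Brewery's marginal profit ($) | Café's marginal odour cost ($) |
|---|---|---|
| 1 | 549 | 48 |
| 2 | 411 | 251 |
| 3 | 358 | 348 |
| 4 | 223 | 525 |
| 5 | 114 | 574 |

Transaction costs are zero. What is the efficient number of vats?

Bargaining reaches the level where marginal profit last exceeds marginal odour cost.
That holds through level 3 (358 ≥ 348) but not at 4 (223 < 525).

3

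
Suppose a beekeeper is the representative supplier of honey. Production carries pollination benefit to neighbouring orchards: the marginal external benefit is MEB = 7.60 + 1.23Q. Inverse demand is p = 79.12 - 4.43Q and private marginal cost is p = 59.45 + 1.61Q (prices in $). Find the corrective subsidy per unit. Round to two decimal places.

subsidy = $14.57 per unit

Social marginal cost = private MC − MEB = 51.85 + 0.38Q.
Set SMC = demand: 51.85 + 0.38Q = 79.12 - 4.43Q → Q* = 5.6694.
The Pigouvian subsidy equals MEB at Q*: 7.60 + 1.23×5.6694 = 14.5734.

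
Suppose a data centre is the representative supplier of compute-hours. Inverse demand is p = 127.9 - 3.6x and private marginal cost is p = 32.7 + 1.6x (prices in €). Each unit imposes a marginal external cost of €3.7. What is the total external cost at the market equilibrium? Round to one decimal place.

€67.7

Market equilibrium (private): 32.7 + 1.6x = 127.9 - 3.6x → x_m = 18.3077.
Total external cost = MEC × x_m = 3.7 × 18.3077 = 67.7385.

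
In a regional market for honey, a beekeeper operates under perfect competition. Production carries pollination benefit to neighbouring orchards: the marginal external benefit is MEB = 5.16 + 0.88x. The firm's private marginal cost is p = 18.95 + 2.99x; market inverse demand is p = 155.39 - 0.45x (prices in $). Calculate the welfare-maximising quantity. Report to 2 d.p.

Social marginal cost = private MC − MEB = 13.79 + 2.11x.
Set SMC = demand: 13.79 + 2.11x = 155.39 - 0.45x → x* = 55.3125.

x* = 55.31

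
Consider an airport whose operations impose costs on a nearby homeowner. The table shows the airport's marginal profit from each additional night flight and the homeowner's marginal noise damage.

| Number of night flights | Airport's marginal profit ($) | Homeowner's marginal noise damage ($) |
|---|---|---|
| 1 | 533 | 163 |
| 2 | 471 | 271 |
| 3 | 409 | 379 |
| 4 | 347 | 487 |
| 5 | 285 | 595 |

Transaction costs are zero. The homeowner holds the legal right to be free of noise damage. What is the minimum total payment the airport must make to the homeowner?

Efficient level: marginal profit ≥ marginal noise damage through level 3, so k* = 3.
With the homeowner holding the right, the airport must at least compensate total damage at k*: 163 + 271 + 379 = 813.

$813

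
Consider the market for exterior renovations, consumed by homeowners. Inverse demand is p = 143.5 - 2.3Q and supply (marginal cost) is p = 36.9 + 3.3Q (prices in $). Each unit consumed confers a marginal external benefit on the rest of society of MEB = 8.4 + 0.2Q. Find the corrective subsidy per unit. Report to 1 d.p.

subsidy = $12.7 per unit

Social marginal benefit = demand + MEB = 151.9 - 2.1Q.
Set SMB = MC: 151.9 - 2.1Q = 36.9 + 3.3Q → Q* = 21.2963.
The Pigouvian subsidy equals MEB at Q*: 8.4 + 0.2×21.2963 = 12.6593.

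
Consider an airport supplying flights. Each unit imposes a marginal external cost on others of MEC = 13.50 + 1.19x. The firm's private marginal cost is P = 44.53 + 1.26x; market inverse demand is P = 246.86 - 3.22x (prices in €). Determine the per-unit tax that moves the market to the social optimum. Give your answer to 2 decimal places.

tax = €53.13 per unit

Social marginal cost = private MC + MEC = 58.03 + 2.45x.
Set SMC = demand: 58.03 + 2.45x = 246.86 - 3.22x → x* = 33.3034.
The Pigouvian tax equals MEC at x*: 13.50 + 1.19×33.3034 = 53.1310.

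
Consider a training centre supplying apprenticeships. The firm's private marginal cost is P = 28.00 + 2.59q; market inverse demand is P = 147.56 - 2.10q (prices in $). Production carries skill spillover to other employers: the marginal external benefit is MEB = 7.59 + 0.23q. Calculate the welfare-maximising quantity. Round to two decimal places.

Social marginal cost = private MC − MEB = 20.41 + 2.36q.
Set SMC = demand: 20.41 + 2.36q = 147.56 - 2.10q → q* = 28.5090.

q* = 28.51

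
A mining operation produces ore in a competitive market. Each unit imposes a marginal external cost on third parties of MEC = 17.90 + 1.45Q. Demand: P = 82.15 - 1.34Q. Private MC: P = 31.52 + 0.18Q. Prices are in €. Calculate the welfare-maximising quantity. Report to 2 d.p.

Social marginal cost = private MC + MEC = 49.42 + 1.63Q.
Set SMC = demand: 49.42 + 1.63Q = 82.15 - 1.34Q → Q* = 11.0202.

Q* = 11.02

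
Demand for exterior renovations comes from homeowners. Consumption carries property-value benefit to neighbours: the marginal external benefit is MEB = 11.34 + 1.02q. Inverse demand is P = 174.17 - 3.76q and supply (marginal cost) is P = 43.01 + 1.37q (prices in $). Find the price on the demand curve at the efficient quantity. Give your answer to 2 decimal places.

Social marginal benefit = demand + MEB = 185.51 - 2.74q.
Set SMB = MC: 185.51 - 2.74q = 43.01 + 1.37q → q* = 34.6715.
Consumer price on the demand curve at q*: 174.17 − 3.76×34.6715 = 43.8052.

P = $43.81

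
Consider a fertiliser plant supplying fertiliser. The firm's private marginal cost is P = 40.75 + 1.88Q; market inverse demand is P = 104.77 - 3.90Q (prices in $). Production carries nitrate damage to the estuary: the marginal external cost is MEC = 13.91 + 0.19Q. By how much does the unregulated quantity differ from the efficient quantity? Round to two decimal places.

2.68 units

Market equilibrium (private): 40.75 + 1.88Q = 104.77 - 3.90Q → Q_m = 11.0761.
Social marginal cost = private MC + MEC = 54.66 + 2.07Q.
Set SMC = demand: 54.66 + 2.07Q = 104.77 - 3.90Q → Q* = 8.3936.
Gap = |11.0761 − 8.3936| = 2.6825.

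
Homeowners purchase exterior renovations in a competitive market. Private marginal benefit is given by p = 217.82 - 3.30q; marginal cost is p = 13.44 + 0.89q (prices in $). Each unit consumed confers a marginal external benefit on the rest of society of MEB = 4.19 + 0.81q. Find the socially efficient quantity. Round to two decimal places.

q* = 61.71

Social marginal benefit = demand + MEB = 222.01 - 2.49q.
Set SMB = MC: 222.01 - 2.49q = 13.44 + 0.89q → q* = 61.7071.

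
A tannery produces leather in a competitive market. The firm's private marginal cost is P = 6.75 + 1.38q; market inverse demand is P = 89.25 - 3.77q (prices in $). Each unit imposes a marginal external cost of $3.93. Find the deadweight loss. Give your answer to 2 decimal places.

Market equilibrium (private): 6.75 + 1.38q = 89.25 - 3.77q → q_m = 16.0194.
Social marginal cost = private MC + MEC = 10.68 + 1.38q.
Set SMC = demand: 10.68 + 1.38q = 89.25 - 3.77q → q* = 15.2563.
The welfare-loss triangle has base |q_m − q*| and height MEC(q_m) (the vertical gap between SMC and demand is zero at q* and MEC at q_m).
DWL = ½ × 0.7631 × 3.9300 = 1.4995.

DWL = $1.50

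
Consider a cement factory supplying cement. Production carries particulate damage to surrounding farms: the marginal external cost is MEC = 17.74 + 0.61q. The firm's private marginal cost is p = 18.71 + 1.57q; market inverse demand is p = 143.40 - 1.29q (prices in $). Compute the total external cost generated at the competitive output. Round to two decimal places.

Market equilibrium (private): 18.71 + 1.57q = 143.40 - 1.29q → q_m = 43.5979.
Total external cost = ∫₀^{q_m} (17.74 + 0.61q) dq = 17.74×43.5979 + ½×0.61×43.5979² = 1353.1637.

$1353.16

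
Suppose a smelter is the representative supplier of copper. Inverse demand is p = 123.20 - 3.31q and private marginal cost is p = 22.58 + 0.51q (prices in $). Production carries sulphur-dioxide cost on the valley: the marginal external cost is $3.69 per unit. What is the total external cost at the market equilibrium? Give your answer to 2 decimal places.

$97.20

Market equilibrium (private): 22.58 + 0.51q = 123.20 - 3.31q → q_m = 26.3403.
Total external cost = MEC × q_m = 3.69 × 26.3403 = 97.1957.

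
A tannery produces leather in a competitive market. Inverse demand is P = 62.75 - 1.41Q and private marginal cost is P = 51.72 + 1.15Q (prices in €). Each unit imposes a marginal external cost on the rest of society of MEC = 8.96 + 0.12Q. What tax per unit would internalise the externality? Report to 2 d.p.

Social marginal cost = private MC + MEC = 60.68 + 1.27Q.
Set SMC = demand: 60.68 + 1.27Q = 62.75 - 1.41Q → Q* = 0.7724.
The Pigouvian tax equals MEC at Q*: 8.96 + 0.12×0.7724 = 9.0527.

tax = €9.05 per unit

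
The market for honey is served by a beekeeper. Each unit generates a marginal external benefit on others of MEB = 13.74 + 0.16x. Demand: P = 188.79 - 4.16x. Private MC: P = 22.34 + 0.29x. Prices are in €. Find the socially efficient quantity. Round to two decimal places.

Social marginal cost = private MC − MEB = 8.60 + 0.13x.
Set SMC = demand: 8.60 + 0.13x = 188.79 - 4.16x → x* = 42.0023.

x* = 42.00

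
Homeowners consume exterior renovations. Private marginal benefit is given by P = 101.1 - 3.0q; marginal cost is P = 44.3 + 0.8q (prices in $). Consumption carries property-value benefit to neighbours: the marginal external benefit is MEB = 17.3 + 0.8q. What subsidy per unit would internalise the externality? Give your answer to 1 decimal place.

subsidy = $37.1 per unit

Social marginal benefit = demand + MEB = 118.4 - 2.2q.
Set SMB = MC: 118.4 - 2.2q = 44.3 + 0.8q → q* = 24.7000.
The Pigouvian subsidy equals MEB at q*: 17.3 + 0.8×24.7000 = 37.0600.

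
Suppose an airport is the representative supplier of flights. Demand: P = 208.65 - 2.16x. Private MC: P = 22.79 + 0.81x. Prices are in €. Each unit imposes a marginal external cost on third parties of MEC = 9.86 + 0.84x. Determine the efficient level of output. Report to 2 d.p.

x* = 46.19

Social marginal cost = private MC + MEC = 32.65 + 1.65x.
Set SMC = demand: 32.65 + 1.65x = 208.65 - 2.16x → x* = 46.1942.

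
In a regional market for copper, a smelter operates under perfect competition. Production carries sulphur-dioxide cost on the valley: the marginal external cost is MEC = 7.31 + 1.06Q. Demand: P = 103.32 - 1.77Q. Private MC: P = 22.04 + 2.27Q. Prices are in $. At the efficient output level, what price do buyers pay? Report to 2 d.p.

P = $77.65

Social marginal cost = private MC + MEC = 29.35 + 3.33Q.
Set SMC = demand: 29.35 + 3.33Q = 103.32 - 1.77Q → Q* = 14.5039.
Consumer price on the demand curve at Q*: 103.32 − 1.77×14.5039 = 77.6481.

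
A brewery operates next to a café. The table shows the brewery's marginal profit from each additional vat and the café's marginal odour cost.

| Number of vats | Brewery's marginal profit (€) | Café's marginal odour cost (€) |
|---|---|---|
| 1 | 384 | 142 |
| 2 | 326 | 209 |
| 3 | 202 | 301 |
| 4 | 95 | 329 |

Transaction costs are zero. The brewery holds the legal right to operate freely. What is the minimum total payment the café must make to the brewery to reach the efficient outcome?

€297

Left alone the brewery would choose level 4 (marginal profit stays positive).
Efficient level: k* = 2 (marginal profit ≥ marginal odour cost through 2).
The café must at least cover the brewery's forgone profit from cutting 4→2: 202 + 95 = 297.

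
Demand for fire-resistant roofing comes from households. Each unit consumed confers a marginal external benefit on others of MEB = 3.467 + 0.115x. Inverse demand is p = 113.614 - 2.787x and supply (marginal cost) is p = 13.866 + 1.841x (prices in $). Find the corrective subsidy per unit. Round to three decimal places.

Social marginal benefit = demand + MEB = 117.081 - 2.672x.
Set SMB = MC: 117.081 - 2.672x = 13.866 + 1.841x → x* = 22.8706.
The Pigouvian subsidy equals MEB at x*: 3.467 + 0.115×22.8706 = 6.0971.

subsidy = $6.097 per unit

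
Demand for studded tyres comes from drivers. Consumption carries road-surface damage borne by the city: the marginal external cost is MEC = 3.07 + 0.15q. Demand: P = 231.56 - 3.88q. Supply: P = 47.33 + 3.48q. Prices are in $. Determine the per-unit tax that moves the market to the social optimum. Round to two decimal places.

tax = $6.69 per unit

Social marginal benefit = demand − MEC = 228.49 - 4.03q.
Set SMB = MC: 228.49 - 4.03q = 47.33 + 3.48q → q* = 24.1225.
The Pigouvian tax equals MEC at q*: 3.07 + 0.15×24.1225 = 6.6884.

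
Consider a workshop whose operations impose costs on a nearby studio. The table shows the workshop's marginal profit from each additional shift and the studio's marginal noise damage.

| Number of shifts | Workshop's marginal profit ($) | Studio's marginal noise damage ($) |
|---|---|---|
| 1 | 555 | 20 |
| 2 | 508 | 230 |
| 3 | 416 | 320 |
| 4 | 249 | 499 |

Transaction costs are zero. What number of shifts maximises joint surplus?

Bargaining reaches the level where marginal profit last exceeds marginal noise damage.
That holds through level 3 (416 ≥ 320) but not at 4 (249 < 499).

3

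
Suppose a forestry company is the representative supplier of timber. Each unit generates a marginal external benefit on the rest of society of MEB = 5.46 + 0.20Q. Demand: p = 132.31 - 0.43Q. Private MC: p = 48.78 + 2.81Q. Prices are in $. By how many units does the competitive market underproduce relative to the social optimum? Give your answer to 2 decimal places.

3.49 units

Market equilibrium (private): 48.78 + 2.81Q = 132.31 - 0.43Q → Q_m = 25.7809.
Social marginal cost = private MC − MEB = 43.32 + 2.61Q.
Set SMC = demand: 43.32 + 2.61Q = 132.31 - 0.43Q → Q* = 29.2730.
Gap = |25.7809 − 29.2730| = 3.4921.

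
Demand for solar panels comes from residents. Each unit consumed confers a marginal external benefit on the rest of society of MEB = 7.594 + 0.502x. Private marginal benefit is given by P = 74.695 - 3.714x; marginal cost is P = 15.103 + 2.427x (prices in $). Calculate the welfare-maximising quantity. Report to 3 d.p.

Social marginal benefit = demand + MEB = 82.289 - 3.212x.
Set SMB = MC: 82.289 - 3.212x = 15.103 + 2.427x → x* = 11.9145.

x* = 11.915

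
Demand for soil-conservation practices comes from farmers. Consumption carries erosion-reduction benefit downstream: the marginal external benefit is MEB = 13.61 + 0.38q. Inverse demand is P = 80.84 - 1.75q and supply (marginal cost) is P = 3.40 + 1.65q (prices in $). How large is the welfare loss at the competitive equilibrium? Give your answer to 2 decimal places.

Market equilibrium (private): 3.40 + 1.65q = 80.84 - 1.75q → q_m = 22.7765.
Social marginal benefit = demand + MEB = 94.45 - 1.37q.
Set SMB = MC: 94.45 - 1.37q = 3.40 + 1.65q → q* = 30.1490.
The loss is the area between SMB and MC from q* to q_m; with linear curves that's a triangle of height MEB(q_m).
DWL = ½ × 7.3725 × 22.2651 = 82.0747.

DWL = $82.07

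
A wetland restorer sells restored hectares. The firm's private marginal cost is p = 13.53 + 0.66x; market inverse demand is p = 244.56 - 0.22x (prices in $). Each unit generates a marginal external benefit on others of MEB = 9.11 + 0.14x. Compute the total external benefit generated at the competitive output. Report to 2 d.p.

$7216.38

Market equilibrium (private): 13.53 + 0.66x = 244.56 - 0.22x → x_m = 262.5341.
Total external benefit = ∫₀^{x_m} (9.11 + 0.14x) dx = 9.11×262.5341 + ½×0.14×262.5341² = 7216.3764.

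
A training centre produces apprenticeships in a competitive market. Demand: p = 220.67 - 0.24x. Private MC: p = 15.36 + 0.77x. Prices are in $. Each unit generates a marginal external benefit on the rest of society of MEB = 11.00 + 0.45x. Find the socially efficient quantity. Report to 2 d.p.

x* = 386.27

Social marginal cost = private MC − MEB = 4.36 + 0.32x.
Set SMC = demand: 4.36 + 0.32x = 220.67 - 0.24x → x* = 386.2679.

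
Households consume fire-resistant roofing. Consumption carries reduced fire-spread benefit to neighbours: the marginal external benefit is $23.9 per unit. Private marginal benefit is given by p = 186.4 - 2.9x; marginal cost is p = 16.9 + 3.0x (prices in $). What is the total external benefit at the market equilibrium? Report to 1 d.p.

Market equilibrium (private): 16.9 + 3.0x = 186.4 - 2.9x → x_m = 28.7288.
Total external benefit = MEB × x_m = 23.9 × 28.7288 = 686.6183.

$686.6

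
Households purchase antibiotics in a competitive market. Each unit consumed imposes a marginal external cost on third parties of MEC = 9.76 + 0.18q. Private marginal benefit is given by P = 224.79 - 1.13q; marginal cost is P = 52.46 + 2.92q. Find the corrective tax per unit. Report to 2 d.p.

Social marginal benefit = demand − MEC = 215.03 - 1.31q.
Set SMB = MC: 215.03 - 1.31q = 52.46 + 2.92q → q* = 38.4326.
The Pigouvian tax equals MEC at q*: 9.76 + 0.18×38.4326 = 16.6779.

tax = 16.68 per unit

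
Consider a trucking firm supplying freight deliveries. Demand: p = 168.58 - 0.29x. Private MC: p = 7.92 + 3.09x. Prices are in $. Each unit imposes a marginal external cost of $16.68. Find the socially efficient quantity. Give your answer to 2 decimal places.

x* = 42.60

Social marginal cost = private MC + MEC = 24.60 + 3.09x.
Set SMC = demand: 24.60 + 3.09x = 168.58 - 0.29x → x* = 42.5976.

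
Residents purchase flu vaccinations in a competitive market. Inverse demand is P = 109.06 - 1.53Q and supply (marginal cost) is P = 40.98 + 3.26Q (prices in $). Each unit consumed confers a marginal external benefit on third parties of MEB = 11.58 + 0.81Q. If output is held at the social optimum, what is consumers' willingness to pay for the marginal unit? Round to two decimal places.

Social marginal benefit = demand + MEB = 120.64 - 0.72Q.
Set SMB = MC: 120.64 - 0.72Q = 40.98 + 3.26Q → Q* = 20.0151.
Consumer price on the demand curve at Q*: 109.06 − 1.53×20.0151 = 78.4369.

P = $78.44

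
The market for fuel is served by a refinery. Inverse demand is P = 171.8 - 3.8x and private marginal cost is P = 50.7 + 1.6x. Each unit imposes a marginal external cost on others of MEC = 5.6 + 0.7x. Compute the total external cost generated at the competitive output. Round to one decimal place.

301.6

Market equilibrium (private): 50.7 + 1.6x = 171.8 - 3.8x → x_m = 22.4259.
Total external cost = ∫₀^{x_m} (5.6 + 0.7x) dx = 5.6×22.4259 + ½×0.7×22.4259² = 301.6074.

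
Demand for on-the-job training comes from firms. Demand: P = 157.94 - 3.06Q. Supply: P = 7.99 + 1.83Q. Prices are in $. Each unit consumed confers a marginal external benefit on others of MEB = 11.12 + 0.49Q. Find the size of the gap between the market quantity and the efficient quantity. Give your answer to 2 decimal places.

Market equilibrium (private): 7.99 + 1.83Q = 157.94 - 3.06Q → Q_m = 30.6646.
Social marginal benefit = demand + MEB = 169.06 - 2.57Q.
Set SMB = MC: 169.06 - 2.57Q = 7.99 + 1.83Q → Q* = 36.6068.
Gap = |30.6646 − 36.6068| = 5.9422.

5.94 units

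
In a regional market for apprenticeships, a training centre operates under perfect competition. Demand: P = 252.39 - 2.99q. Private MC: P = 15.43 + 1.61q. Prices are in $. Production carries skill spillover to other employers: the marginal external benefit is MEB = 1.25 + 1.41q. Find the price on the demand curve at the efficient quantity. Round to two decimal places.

P = $29.11

Social marginal cost = private MC − MEB = 14.18 + 0.20q.
Set SMC = demand: 14.18 + 0.20q = 252.39 - 2.99q → q* = 74.6740.
Consumer price on the demand curve at q*: 252.39 − 2.99×74.6740 = 29.1147.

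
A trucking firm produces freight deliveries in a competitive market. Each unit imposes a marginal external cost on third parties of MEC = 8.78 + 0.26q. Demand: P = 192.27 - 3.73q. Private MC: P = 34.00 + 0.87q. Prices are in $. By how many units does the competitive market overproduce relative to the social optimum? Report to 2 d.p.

Market equilibrium (private): 34.00 + 0.87q = 192.27 - 3.73q → q_m = 34.4065.
Social marginal cost = private MC + MEC = 42.78 + 1.13q.
Set SMC = demand: 42.78 + 1.13q = 192.27 - 3.73q → q* = 30.7593.
Gap = |34.4065 − 30.7593| = 3.6472.

3.65 units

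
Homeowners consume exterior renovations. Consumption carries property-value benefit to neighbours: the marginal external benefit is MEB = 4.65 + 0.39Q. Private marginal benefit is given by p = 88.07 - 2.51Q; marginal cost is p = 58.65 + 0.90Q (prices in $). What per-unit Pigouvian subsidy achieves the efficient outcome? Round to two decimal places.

Social marginal benefit = demand + MEB = 92.72 - 2.12Q.
Set SMB = MC: 92.72 - 2.12Q = 58.65 + 0.90Q → Q* = 11.2815.
The Pigouvian subsidy equals MEB at Q*: 4.65 + 0.39×11.2815 = 9.0498.

subsidy = $9.05 per unit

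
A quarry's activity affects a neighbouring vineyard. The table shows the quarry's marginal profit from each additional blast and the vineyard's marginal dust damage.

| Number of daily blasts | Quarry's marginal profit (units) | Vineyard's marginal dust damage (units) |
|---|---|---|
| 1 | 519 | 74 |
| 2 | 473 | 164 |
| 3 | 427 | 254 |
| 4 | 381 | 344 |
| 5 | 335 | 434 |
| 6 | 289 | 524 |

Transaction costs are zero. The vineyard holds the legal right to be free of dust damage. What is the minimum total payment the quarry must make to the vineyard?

836

Efficient level: marginal profit ≥ marginal dust damage through level 4, so k* = 4.
With the vineyard holding the right, the quarry must at least compensate total damage at k*: 74 + 164 + 254 + 344 = 836.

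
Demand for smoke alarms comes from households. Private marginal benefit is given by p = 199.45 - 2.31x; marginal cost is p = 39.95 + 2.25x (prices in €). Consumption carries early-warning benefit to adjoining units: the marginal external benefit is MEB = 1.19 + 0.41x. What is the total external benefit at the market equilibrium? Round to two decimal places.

€292.43

Market equilibrium (private): 39.95 + 2.25x = 199.45 - 2.31x → x_m = 34.9781.
Total external benefit = ∫₀^{x_m} (1.19 + 0.41x) dx = 1.19×34.9781 + ½×0.41×34.9781² = 292.4348.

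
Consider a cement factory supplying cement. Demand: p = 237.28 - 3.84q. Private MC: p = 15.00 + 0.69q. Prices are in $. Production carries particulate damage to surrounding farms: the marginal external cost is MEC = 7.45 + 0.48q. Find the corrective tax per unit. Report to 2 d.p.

Social marginal cost = private MC + MEC = 22.45 + 1.17q.
Set SMC = demand: 22.45 + 1.17q = 237.28 - 3.84q → q* = 42.8802.
The Pigouvian tax equals MEC at q*: 7.45 + 0.48×42.8802 = 28.0325.

tax = $28.03 per unit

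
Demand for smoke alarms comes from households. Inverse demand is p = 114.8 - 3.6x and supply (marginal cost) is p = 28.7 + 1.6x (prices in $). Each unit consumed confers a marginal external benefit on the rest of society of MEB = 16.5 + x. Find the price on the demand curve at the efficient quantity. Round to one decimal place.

P = $26.9

Social marginal benefit = demand + MEB = 131.3 - 2.6x.
Set SMB = MC: 131.3 - 2.6x = 28.7 + 1.6x → x* = 24.4286.
Consumer price on the demand curve at x*: 114.8 − 3.6×24.4286 = 26.8570.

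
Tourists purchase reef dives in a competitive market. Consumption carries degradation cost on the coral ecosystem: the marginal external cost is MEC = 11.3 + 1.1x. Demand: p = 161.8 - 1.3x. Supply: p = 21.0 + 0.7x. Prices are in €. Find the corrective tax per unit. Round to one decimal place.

Social marginal benefit = demand − MEC = 150.5 - 2.4x.
Set SMB = MC: 150.5 - 2.4x = 21.0 + 0.7x → x* = 41.7742.
The Pigouvian tax equals MEC at x*: 11.3 + 1.1×41.7742 = 57.2516.

tax = €57.3 per unit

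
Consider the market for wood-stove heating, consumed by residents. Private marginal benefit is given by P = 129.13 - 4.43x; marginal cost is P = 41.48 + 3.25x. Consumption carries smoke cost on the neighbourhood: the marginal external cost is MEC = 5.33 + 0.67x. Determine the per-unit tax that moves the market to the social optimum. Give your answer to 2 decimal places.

tax = 11.94 per unit

Social marginal benefit = demand − MEC = 123.80 - 5.10x.
Set SMB = MC: 123.80 - 5.10x = 41.48 + 3.25x → x* = 9.8587.
The Pigouvian tax equals MEC at x*: 5.33 + 0.67×9.8587 = 11.9353.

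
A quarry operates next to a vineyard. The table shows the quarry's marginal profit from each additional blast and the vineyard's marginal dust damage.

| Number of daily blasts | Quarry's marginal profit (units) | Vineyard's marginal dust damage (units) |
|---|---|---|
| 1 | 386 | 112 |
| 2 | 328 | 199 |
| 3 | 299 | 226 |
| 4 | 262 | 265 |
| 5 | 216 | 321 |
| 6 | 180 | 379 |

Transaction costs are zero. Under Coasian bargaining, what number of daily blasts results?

Bargaining reaches the level where marginal profit last exceeds marginal dust damage.
That holds through level 3 (299 ≥ 226) but not at 4 (262 < 265).

3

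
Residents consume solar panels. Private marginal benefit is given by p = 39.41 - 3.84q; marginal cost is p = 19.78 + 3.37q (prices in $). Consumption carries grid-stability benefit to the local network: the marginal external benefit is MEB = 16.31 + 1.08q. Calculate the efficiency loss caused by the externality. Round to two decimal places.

Market equilibrium (private): 19.78 + 3.37q = 39.41 - 3.84q → q_m = 2.7226.
Social marginal benefit = demand + MEB = 55.72 - 2.76q.
Set SMB = MC: 55.72 - 2.76q = 19.78 + 3.37q → q* = 5.8630.
Between q* and q_m the wedge SMB − MC runs linearly from 0 to MEB(q_m), so the loss is a triangle.
DWL = ½ × 3.1404 × 19.2504 = 30.2270.

DWL = $30.23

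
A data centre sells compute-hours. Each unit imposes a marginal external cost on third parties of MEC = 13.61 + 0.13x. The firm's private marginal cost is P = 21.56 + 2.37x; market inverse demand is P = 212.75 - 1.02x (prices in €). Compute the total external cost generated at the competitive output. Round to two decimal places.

€974.33

Market equilibrium (private): 21.56 + 2.37x = 212.75 - 1.02x → x_m = 56.3982.
Total external cost = ∫₀^{x_m} (13.61 + 0.13x) dx = 13.61×56.3982 + ½×0.13×56.3982² = 974.3287.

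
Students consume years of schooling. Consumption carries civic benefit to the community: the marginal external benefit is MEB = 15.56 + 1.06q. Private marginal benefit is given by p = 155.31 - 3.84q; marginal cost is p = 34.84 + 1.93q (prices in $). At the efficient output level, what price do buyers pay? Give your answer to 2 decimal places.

P = $44.41

Social marginal benefit = demand + MEB = 170.87 - 2.78q.
Set SMB = MC: 170.87 - 2.78q = 34.84 + 1.93q → q* = 28.8811.
Consumer price on the demand curve at q*: 155.31 − 3.84×28.8811 = 44.4066.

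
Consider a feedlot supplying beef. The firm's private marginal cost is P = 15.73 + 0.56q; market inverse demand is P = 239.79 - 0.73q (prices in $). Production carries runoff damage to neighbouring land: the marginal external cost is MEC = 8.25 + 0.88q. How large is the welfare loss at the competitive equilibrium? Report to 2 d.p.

DWL = $5979.79

Market equilibrium (private): 15.73 + 0.56q = 239.79 - 0.73q → q_m = 173.6899.
Social marginal cost = private MC + MEC = 23.98 + 1.44q.
Set SMC = demand: 23.98 + 1.44q = 239.79 - 0.73q → q* = 99.4516.
Between q* and q_m the wedge SMC − demand runs linearly from 0 to MEC(q_m), so the loss is a triangle.
DWL = ½ × 74.2383 × 161.0971 = 5979.7874.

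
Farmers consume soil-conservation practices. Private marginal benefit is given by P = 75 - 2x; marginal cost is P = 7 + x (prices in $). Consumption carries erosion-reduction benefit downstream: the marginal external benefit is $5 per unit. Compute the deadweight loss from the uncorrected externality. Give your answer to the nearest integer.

DWL = $4

Market equilibrium (private): 7 + x = 75 - 2x → x_m = 22.6667.
Social marginal benefit = demand + MEB = 80 - 2x.
Set SMB = MC: 80 - 2x = 7 + x → x* = 24.3333.
Between x* and x_m the wedge SMB − MC runs linearly from 0 to MEB(x_m), so the loss is a triangle.
DWL = ½ × 1.6666 × 5.0000 = 4.1665.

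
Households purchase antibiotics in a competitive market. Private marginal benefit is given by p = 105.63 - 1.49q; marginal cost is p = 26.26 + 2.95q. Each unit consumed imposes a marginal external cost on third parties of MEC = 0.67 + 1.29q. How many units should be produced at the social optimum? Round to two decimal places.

q* = 13.73

Social marginal benefit = demand − MEC = 104.96 - 2.78q.
Set SMB = MC: 104.96 - 2.78q = 26.26 + 2.95q → q* = 13.7347.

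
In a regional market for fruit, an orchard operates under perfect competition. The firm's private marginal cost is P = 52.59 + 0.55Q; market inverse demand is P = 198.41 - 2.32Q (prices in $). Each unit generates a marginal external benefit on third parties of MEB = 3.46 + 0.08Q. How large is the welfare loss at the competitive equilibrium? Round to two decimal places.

Market equilibrium (private): 52.59 + 0.55Q = 198.41 - 2.32Q → Q_m = 50.8084.
Social marginal cost = private MC − MEB = 49.13 + 0.47Q.
Set SMC = demand: 49.13 + 0.47Q = 198.41 - 2.32Q → Q* = 53.5054.
Height of the DWL triangle at Q_m is demand(Q_m) − SMC(Q_m) = MEB(Q_m) = 7.5247.
DWL = ½ × 2.6970 × 7.5247 = 10.1471.

DWL = $10.15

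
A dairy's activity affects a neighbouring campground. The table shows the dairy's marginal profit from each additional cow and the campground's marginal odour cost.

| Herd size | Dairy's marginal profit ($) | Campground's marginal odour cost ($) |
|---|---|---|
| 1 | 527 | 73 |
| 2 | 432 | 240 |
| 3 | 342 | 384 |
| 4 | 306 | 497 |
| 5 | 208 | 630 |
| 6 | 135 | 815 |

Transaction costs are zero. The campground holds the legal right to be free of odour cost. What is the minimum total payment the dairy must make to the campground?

Efficient level: marginal profit ≥ marginal odour cost through level 2, so k* = 2.
With the campground holding the right, the dairy must at least compensate total damage at k*: 73 + 240 = 313.

$313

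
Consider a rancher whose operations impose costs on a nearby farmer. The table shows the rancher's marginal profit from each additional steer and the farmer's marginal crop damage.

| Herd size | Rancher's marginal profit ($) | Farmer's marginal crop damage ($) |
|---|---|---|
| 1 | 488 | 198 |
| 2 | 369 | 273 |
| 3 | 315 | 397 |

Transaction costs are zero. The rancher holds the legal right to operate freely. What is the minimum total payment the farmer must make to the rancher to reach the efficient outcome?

$315

Left alone the rancher would choose level 3 (marginal profit stays positive).
Efficient level: k* = 2 (marginal profit ≥ marginal crop damage through 2).
The farmer must at least cover the rancher's forgone profit from cutting 3→2: 315 = 315.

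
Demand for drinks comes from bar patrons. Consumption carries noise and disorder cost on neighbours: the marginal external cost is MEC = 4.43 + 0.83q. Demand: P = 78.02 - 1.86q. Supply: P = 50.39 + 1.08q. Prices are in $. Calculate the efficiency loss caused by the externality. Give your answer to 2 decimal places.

DWL = $19.84

Market equilibrium (private): 50.39 + 1.08q = 78.02 - 1.86q → q_m = 9.3980.
Social marginal benefit = demand − MEC = 73.59 - 2.69q.
Set SMB = MC: 73.59 - 2.69q = 50.39 + 1.08q → q* = 6.1538.
The welfare-loss triangle has base |q_m − q*| and height MEC(q_m) (the vertical gap between SMB and MC is zero at q* and MEC at q_m).
DWL = ½ × 3.2442 × 12.2303 = 19.8388.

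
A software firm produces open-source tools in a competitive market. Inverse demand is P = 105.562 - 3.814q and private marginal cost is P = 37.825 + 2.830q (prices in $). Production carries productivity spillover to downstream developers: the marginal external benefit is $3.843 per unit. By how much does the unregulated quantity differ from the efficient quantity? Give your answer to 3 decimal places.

Market equilibrium (private): 37.825 + 2.830q = 105.562 - 3.814q → q_m = 10.1952.
Social marginal cost = private MC − MEB = 33.982 + 2.830q.
Set SMC = demand: 33.982 + 2.830q = 105.562 - 3.814q → q* = 10.7736.
Gap = |10.1952 − 10.7736| = 0.5784.

0.578 units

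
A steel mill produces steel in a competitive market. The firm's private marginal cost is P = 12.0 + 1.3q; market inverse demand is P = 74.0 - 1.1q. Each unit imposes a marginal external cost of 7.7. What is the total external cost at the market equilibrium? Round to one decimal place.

198.9

Market equilibrium (private): 12.0 + 1.3q = 74.0 - 1.1q → q_m = 25.8333.
Total external cost = MEC × q_m = 7.7 × 25.8333 = 198.9164.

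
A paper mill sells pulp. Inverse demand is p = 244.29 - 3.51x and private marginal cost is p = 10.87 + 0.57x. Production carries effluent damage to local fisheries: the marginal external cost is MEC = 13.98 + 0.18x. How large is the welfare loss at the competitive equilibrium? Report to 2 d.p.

Market equilibrium (private): 10.87 + 0.57x = 244.29 - 3.51x → x_m = 57.2108.
Social marginal cost = private MC + MEC = 24.85 + 0.75x.
Set SMC = demand: 24.85 + 0.75x = 244.29 - 3.51x → x* = 51.5117.
Height of the DWL triangle at x_m is SMC(x_m) − demand(x_m) = MEC(x_m) = 24.2779.
DWL = ½ × 5.6991 × 24.2779 = 69.1811.

DWL = 69.18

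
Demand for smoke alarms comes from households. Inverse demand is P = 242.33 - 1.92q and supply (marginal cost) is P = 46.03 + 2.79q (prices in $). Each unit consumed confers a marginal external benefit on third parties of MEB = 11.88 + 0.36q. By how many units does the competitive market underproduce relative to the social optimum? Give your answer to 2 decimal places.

Market equilibrium (private): 46.03 + 2.79q = 242.33 - 1.92q → q_m = 41.6773.
Social marginal benefit = demand + MEB = 254.21 - 1.56q.
Set SMB = MC: 254.21 - 1.56q = 46.03 + 2.79q → q* = 47.8575.
Gap = |41.6773 − 47.8575| = 6.1802.

6.18 units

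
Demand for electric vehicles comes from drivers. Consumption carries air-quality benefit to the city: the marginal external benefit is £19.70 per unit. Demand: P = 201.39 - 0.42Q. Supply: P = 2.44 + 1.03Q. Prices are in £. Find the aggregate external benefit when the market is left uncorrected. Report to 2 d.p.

£2702.98

Market equilibrium (private): 2.44 + 1.03Q = 201.39 - 0.42Q → Q_m = 137.2069.
Total external benefit = MEB × Q_m = 19.70 × 137.2069 = 2702.9759.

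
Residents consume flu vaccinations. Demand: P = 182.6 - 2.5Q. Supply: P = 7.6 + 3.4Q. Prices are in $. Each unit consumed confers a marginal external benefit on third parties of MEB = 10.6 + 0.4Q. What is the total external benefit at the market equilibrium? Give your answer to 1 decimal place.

$490.4

Market equilibrium (private): 7.6 + 3.4Q = 182.6 - 2.5Q → Q_m = 29.6610.
Total external benefit = ∫₀^{Q_m} (10.6 + 0.4Q) dQ = 10.6×29.6610 + ½×0.4×29.6610² = 490.3616.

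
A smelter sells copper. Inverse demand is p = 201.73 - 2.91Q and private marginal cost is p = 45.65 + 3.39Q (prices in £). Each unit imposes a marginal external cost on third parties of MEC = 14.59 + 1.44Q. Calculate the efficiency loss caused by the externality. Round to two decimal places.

DWL = £163.22

Market equilibrium (private): 45.65 + 3.39Q = 201.73 - 2.91Q → Q_m = 24.7746.
Social marginal cost = private MC + MEC = 60.24 + 4.83Q.
Set SMC = demand: 60.24 + 4.83Q = 201.73 - 2.91Q → Q* = 18.2804.
The welfare-loss triangle has base |Q_m − Q*| and height MEC(Q_m) (the vertical gap between SMC and demand is zero at Q* and MEC at Q_m).
DWL = ½ × 6.4942 × 50.2654 = 163.2168.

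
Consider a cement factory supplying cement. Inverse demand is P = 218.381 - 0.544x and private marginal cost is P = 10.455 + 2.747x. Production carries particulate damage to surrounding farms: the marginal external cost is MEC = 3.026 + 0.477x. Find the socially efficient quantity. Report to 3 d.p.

Social marginal cost = private MC + MEC = 13.481 + 3.224x.
Set SMC = demand: 13.481 + 3.224x = 218.381 - 0.544x → x* = 54.3790.

x* = 54.379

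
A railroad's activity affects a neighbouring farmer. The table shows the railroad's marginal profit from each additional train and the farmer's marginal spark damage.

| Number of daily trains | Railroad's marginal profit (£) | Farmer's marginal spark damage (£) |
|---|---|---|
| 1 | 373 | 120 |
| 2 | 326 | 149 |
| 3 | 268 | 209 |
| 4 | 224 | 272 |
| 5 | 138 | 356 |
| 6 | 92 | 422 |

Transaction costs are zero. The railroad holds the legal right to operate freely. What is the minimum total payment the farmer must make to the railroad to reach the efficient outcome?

£454

Left alone the railroad would choose level 6 (marginal profit stays positive).
Efficient level: k* = 3 (marginal profit ≥ marginal spark damage through 3).
The farmer must at least cover the railroad's forgone profit from cutting 6→3: 224 + 138 + 92 = 454.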